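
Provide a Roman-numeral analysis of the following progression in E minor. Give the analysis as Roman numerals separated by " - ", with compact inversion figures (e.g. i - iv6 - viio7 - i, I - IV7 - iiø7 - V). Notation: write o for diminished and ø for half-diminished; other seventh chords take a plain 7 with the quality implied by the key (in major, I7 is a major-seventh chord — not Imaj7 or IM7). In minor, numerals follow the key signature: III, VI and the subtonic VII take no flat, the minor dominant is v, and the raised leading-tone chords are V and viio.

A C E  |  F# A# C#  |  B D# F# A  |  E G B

A-C-E: minor triad on A = scale degree 4 → iv.
F#-A#-C# is the secondary dominant of V (major triad on F#): V/V.
B-D#-F#-A has root B, degree 5 in E minor, so V7.
E-G-B: root E is the tonic; minor triad there is i.

iv - V/V - V7 - i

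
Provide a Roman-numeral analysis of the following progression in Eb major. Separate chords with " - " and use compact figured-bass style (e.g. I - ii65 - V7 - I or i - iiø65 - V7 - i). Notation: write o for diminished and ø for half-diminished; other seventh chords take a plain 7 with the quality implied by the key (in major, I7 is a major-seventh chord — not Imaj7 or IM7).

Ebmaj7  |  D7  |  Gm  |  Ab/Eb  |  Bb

I7 - V7/iii - iii - IV64 - V

Ebmaj7 has root Eb, degree 1 in Eb major, so I7.
D7: a dominant seventh chord on D, the applied dominant of iii → V7/iii.
Gm: root G is the mediant; minor triad there is iii.
Ab/Eb: root Ab is the subdominant; major triad there is IV64.
Bb has root Bb, degree 5 in Eb major, so V.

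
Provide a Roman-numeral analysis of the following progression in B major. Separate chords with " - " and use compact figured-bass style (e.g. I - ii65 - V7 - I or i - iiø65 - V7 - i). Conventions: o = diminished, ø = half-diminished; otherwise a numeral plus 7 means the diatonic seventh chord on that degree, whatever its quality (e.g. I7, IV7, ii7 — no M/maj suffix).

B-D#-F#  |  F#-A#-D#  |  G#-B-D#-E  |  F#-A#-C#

I - iii6 - IV65 - V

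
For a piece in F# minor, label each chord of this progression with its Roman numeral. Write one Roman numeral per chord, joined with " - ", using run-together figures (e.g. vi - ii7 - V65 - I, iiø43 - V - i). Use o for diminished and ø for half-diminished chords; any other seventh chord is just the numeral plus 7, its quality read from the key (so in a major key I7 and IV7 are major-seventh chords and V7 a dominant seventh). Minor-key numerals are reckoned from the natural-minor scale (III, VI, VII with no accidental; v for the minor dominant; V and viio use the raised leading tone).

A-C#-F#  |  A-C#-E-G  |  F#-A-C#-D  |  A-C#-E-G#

A-C#-F#: minor triad on F# = scale degree 1 → i6.
A-C#-E-G: a dominant seventh chord on A, the applied dominant of VI → V7/VI.
F#-A-C#-D: major seventh chord on D = scale degree 6 → VI65.
A-C#-E-G#: major seventh chord on A = scale degree 3 → III7.

i6 - V7/VI - VI65 - III7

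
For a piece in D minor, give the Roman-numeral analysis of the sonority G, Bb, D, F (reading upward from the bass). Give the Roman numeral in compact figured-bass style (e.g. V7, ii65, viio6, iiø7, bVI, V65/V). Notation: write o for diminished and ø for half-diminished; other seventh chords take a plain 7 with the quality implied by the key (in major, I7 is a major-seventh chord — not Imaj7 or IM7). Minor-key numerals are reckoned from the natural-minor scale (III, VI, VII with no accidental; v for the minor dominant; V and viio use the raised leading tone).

Stacked in thirds the chord is G-Bb-D-F: a minor seventh chord on G.
In D minor, G is the subdominant; the diatonic minor seventh chord there is iv7.

iv7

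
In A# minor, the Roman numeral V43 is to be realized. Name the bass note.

B#

V in A# minor has root E#; the chord is E#-G##-B#-D#.
The figure 43 means second inversion — the fifth is in the bass.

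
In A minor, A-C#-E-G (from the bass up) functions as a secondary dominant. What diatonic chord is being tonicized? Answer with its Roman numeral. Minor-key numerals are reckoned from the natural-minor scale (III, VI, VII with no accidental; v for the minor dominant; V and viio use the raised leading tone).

iv

The chord is a dominant seventh chord on A.
A dominant resolves down a perfect fifth: A → D. In A minor, D is scale degree 4, i.e. iv.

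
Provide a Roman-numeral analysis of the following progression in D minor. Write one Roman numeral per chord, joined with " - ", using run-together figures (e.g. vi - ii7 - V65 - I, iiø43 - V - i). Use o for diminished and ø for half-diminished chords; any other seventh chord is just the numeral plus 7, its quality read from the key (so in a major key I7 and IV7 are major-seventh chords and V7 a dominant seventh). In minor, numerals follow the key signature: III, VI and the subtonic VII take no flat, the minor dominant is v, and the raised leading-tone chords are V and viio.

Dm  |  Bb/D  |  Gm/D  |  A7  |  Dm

i - VI6 - iv64 - V7 - i

Dm: root D is the tonic; minor triad there is i.
Bb/D has root Bb, degree 6 in D minor, so VI6.
Gm/D has root G, degree 4 in D minor, so iv64.
A7 has root A, degree 5 in D minor, so V7.
Dm: minor triad on D = scale degree 1 → i.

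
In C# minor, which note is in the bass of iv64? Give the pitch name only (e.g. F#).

iv in C# minor has root F#; the chord is F#-A-C#.
The figure 64 means second inversion — the fifth is in the bass.

C#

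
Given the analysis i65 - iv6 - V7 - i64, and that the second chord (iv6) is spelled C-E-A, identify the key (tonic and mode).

The anchor chord is a minor triad on A, labeled iv6.
If A is scale degree 4 and the mode makes that degree carry a minor triad, the tonic is E and the mode is minor.

E minor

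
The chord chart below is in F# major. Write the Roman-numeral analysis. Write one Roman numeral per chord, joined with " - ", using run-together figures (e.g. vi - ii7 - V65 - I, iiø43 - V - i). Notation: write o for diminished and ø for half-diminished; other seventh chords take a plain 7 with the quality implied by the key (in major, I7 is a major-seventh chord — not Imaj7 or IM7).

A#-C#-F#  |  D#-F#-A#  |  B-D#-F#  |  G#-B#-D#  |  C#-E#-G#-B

A#-C#-F#: root F# is the tonic; major triad there is I6.
D#-F#-A# has root D#, degree 6 in F# major, so vi.
B-D#-F#: root B is the subdominant; major triad there is IV.
G#-B#-D# is the secondary dominant of V (major triad on G#): V/V.
C#-E#-G#-B: root C# is the dominant; dominant seventh chord there is V7.

I6 - vi - IV - V/V - V7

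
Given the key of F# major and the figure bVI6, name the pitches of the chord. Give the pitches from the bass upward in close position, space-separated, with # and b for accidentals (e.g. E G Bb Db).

F# A D

bVI6 is a major triad on the lowered sixth degree, borrowed from the parallel minor. In F# major that root is D.
So the chord is D-F#-A.
With the 6 figure the chord is in first inversion; from the bass F# upward in close position it reads F#-A-D.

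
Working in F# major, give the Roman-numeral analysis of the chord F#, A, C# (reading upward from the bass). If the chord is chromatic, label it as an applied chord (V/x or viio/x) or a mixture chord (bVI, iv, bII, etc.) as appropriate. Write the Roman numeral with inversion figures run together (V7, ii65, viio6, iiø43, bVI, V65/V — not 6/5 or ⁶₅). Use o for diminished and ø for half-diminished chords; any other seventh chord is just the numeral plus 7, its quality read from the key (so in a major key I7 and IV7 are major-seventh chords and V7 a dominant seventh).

The pitches F#-A-C# form a minor triad rooted on F#.
F# is the first degree of F# major. This is the minor tonic, borrowed from the parallel minor.

i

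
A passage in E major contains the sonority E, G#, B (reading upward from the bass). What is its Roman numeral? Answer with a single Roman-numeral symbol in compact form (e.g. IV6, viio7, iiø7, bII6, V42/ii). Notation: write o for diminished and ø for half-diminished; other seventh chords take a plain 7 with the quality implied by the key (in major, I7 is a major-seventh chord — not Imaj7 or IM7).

The pitches E-G#-B form a major triad rooted on E.
In E major, E is the tonic; the diatonic major triad there is I.

I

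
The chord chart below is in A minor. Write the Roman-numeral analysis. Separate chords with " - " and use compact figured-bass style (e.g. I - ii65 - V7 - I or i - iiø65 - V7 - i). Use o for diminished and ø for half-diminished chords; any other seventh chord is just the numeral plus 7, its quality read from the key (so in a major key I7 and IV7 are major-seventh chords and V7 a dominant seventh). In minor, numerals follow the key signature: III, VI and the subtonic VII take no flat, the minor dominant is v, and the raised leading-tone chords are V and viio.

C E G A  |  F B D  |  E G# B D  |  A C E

i65 - iio64 - V7 - i

C-E-G-A: root A is the tonic; minor seventh chord there is i65.
F-B-D: diminished triad on B = scale degree 2 → iio64.
E-G#-B-D has root E, degree 5 in A minor, so V7.
A-C-E: root A is the tonic; minor triad there is i.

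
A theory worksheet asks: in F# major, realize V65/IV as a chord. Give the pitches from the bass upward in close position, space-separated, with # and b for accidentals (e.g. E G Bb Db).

V65/IV is a secondary dominant — the dominant seventh of IV. IV in F# major is B, so the applied chord's root is F#, a perfect fifth above.
Building a dominant seventh chord on F# gives F#-A#-C#-E.
The figured bass 65 indicates first inversion, placing the third (A#) in the bass: A#-C#-E-F#.

A# C# E F#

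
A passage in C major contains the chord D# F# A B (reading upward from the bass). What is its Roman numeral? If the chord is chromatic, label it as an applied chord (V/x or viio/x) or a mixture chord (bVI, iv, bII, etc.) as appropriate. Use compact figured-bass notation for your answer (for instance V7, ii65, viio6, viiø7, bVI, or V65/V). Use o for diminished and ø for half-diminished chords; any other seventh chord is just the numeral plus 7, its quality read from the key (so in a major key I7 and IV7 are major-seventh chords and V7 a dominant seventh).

V65/iii

The pitches B-D#-F#-A form a dominant seventh chord rooted on B.
B is not a diatonic chord root with this quality in C major, but it lies a perfect fifth above E (iii), so the chord functions as an applied dominant of iii.
With D# in the bass the chord is in first inversion, so the figured bass is 65.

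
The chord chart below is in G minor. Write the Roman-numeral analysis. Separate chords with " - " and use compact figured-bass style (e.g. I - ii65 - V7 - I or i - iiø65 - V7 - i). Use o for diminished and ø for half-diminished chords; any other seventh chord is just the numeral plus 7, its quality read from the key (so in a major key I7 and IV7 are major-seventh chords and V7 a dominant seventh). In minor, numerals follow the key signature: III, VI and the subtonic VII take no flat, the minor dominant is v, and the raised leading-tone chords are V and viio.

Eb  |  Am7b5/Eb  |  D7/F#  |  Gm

VI - iiø43 - V65 - i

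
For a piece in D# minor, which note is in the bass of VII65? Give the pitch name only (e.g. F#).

VII in D# minor has root C#; the chord is C#-E#-G#-B.
The figure 65 means first inversion — the third is in the bass.

E#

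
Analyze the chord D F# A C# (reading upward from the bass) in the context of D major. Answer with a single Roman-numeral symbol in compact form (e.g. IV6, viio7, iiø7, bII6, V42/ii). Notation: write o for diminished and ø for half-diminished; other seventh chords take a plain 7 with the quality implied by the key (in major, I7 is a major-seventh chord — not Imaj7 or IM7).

The pitches D-F#-A-C# form a major seventh chord rooted on D.
In D major, D is the tonic; the diatonic major seventh chord there is I7.

I7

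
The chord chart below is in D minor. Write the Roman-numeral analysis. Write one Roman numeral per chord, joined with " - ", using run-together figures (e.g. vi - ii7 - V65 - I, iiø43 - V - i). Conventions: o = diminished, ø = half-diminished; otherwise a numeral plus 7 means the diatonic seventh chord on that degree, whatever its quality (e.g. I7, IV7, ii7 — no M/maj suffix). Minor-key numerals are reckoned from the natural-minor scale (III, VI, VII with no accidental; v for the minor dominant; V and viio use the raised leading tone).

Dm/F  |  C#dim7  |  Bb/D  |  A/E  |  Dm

i6 - viio7 - VI6 - V64 - i

Dm/F has root D, degree 1 in D minor, so i6.
C#dim7: fully diminished seventh chord on C# = scale degree 7 → viio7.
Bb/D has root Bb, degree 6 in D minor, so VI6.
A/E: root A is the dominant; major triad there is V64.
Dm has root D, degree 1 in D minor, so i.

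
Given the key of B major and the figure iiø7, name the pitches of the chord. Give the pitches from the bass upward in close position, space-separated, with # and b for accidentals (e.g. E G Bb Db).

iiø7 is the half-diminished supertonic seventh, borrowed from the parallel minor. In B major that root is C#.
So the chord is C#-E-G-B.

C# E G B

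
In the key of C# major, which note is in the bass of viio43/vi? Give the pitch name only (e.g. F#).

D#

The applied chord viio43/vi is rooted on G##: G##-B#-D#-F#.
The figure 43 means second inversion — the fifth is in the bass.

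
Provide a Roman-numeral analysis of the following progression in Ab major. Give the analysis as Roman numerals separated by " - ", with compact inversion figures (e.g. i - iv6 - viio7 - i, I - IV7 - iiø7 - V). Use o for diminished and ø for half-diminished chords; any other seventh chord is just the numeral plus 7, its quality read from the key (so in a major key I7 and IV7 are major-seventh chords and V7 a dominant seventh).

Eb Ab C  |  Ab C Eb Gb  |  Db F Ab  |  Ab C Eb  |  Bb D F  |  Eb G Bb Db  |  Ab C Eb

Eb-Ab-C: major triad on Ab = scale degree 1 → I64.
Ab-C-Eb-Gb is the secondary dominant of IV (dominant seventh chord on Ab): V7/IV.
Db-F-Ab: root Db is the subdominant; major triad there is IV.
Ab-C-Eb has root Ab, degree 1 in Ab major, so I.
Bb-D-F is the secondary dominant of V (major triad on Bb): V/V.
Eb-G-Bb-Db has root Eb, degree 5 in Ab major, so V7.
Ab-C-Eb: major triad on Ab = scale degree 1 → I.

I64 - V7/IV - IV - I - V/V - V7 - I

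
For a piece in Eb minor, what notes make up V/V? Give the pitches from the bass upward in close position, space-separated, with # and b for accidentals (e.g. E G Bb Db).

V/V is a secondary dominant — the dominant triad of V. V in Eb minor is Bb, so the applied chord's root is F, a perfect fifth above.
Building a major triad on F gives F-A-C.

F A C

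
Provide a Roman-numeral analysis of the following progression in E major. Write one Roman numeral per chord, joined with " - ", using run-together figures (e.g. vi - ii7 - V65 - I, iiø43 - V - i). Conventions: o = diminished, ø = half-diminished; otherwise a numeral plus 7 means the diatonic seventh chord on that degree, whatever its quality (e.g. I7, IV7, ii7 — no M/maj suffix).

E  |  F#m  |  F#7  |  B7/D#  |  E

E: major triad on E = scale degree 1 → I.
F#m has root F#, degree 2 in E major, so ii.
F#7: a dominant seventh chord on F#, the applied dominant of V → V7/V.
B7/D#: dominant seventh chord on B = scale degree 5 → V65.
E: major triad on E = scale degree 1 → I.

I - ii - V7/V - V65 - I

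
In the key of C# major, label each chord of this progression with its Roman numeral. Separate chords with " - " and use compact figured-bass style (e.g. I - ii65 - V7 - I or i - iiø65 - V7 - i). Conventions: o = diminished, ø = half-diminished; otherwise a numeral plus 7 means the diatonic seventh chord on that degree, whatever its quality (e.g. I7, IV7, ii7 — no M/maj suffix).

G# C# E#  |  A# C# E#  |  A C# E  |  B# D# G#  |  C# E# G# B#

I64 - vi - bVI - V6 - I7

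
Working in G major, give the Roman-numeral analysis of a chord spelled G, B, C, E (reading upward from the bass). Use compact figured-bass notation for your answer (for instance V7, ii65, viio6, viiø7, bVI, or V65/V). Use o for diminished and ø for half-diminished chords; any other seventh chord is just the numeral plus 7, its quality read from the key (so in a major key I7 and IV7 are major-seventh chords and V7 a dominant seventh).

IV43

Stacked in thirds the chord is C-E-G-B: a major seventh chord on C.
C is scale degree 4 in G major, and a major seventh chord on that degree is written IV7.
With G in the bass the chord is in second inversion, so the figured bass is 43.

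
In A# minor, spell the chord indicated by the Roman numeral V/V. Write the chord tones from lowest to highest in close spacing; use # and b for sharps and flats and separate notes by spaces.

V/V is a secondary dominant — the dominant triad of V. V in A# minor is E#, so the applied chord's root is B#, a perfect fifth above.
Building a major triad on B# gives B#-D##-F##.

B# D## F##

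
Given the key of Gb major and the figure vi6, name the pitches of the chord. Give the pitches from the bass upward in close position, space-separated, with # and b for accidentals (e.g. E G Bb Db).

In Gb major, scale degree 6 is Eb, and the diatonic chord built there is a minor triad.
Stacking thirds from Eb gives Eb-Gb-Bb.
With the 6 figure the chord is in first inversion; from the bass Gb upward in close position it reads Gb-Bb-Eb.

Gb Bb Eb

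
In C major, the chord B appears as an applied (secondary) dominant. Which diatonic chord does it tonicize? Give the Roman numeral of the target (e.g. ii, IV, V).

iii

The chord is a major triad on B.
A dominant resolves down a perfect fifth: B → E. In C major, E is scale degree 3, i.e. iii.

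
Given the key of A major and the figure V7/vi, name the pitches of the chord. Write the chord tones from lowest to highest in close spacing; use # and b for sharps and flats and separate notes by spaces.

C# E# G# B

V7/vi is a secondary dominant — the dominant seventh of vi. vi in A major is F#, so the applied chord's root is C#, a perfect fifth above.
Building a dominant seventh chord on C# gives C#-E#-G#-B.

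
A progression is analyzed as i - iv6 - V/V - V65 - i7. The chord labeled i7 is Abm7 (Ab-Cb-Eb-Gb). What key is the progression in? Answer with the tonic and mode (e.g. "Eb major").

i7 is given as Ab-Cb-Eb-Gb — a minor seventh chord with root Ab.
If Ab is scale degree 1 and the mode makes that degree carry a minor seventh chord, the tonic is Ab and the mode is minor.

Ab minor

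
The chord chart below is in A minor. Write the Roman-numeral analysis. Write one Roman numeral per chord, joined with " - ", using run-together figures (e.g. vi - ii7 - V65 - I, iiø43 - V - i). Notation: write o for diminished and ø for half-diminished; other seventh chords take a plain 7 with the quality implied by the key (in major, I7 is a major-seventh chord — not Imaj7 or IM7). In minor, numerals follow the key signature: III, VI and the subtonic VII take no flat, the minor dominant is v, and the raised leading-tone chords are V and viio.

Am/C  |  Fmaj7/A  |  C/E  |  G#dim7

Am/C: minor triad on A = scale degree 1 → i6.
Fmaj7/A has root F, degree 6 in A minor, so VI65.
C/E has root C, degree 3 in A minor, so III6.
G#dim7: fully diminished seventh chord on G# = scale degree 7 → viio7.

i6 - VI65 - III6 - viio7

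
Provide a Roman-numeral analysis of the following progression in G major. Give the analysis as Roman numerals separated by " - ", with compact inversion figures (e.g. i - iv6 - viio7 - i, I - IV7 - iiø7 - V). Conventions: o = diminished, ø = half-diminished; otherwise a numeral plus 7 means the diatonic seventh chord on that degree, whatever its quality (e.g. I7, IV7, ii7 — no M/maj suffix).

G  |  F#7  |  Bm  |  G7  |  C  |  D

I - V7/iii - iii - V7/IV - IV - V

G has root G, degree 1 in G major, so I.
F#7: chromatic; F# is V of iii, so V7/iii.
Bm: minor triad on B = scale degree 3 → iii.
G7: chromatic; G is V of IV, so V7/IV.
C: root C is the subdominant; major triad there is IV.
D: major triad on D = scale degree 5 → V.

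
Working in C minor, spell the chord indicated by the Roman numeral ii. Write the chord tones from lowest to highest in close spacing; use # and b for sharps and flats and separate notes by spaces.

D F A

Scale degree 2 in C minor is D; here the chord built on it is altered to a minor triad. ii is the minor supertonic, borrowed from the parallel major (the Dorian ii).
So the chord is D-F-A.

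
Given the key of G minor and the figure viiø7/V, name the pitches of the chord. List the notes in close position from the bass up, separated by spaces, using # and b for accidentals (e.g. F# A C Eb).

C# E G B

The slash marks an applied leading-tone chord: viio of V. In G minor, V is D, so the leading tone to it is C#, a half step below.
Building a half-diminished seventh chord on C# gives C#-E-G-B.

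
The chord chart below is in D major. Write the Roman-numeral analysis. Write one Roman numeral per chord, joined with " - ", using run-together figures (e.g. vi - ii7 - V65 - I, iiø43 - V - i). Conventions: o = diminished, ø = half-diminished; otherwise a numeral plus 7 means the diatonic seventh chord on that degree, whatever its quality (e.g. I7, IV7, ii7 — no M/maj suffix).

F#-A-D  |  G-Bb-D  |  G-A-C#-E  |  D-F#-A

I6 - iv - V42 - I

F#-A-D has root D, degree 1 in D major, so I6.
G-Bb-D: minor triad on G — chromatic; iv (borrowed from the parallel minor).
G-A-C#-E has root A, degree 5 in D major, so V42.
D-F#-A: root D is the tonic; major triad there is I.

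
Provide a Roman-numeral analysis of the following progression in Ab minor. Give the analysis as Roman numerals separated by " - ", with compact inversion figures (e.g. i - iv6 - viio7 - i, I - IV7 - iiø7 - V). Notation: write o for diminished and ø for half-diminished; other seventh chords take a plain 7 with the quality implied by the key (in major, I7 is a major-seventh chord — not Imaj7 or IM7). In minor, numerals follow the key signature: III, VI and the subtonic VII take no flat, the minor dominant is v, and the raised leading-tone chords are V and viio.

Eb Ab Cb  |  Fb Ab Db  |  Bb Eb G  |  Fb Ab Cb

i64 - iv6 - V64 - VI

Eb-Ab-Cb has root Ab, degree 1 in Ab minor, so i64.
Fb-Ab-Db has root Db, degree 4 in Ab minor, so iv6.
Bb-Eb-G: major triad on Eb = scale degree 5 → V64.
Fb-Ab-Cb: major triad on Fb = scale degree 6 → VI.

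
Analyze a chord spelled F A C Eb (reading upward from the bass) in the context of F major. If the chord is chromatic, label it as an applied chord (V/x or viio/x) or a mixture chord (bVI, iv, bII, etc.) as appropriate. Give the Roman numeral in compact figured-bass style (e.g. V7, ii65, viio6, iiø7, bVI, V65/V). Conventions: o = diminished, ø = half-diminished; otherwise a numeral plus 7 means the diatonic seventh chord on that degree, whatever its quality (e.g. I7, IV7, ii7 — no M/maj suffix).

The pitches F-A-C-Eb form a dominant seventh chord rooted on F.
F is not a diatonic chord root with this quality in F major, but it lies a perfect fifth above Bb (IV), so the chord functions as an applied dominant of IV.

V7/IV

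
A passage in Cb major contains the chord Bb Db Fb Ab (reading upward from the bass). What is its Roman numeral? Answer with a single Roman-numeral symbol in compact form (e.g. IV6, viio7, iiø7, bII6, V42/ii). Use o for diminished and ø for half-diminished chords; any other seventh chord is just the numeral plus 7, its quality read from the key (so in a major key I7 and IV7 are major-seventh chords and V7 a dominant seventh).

viiø7

Stacked in thirds the chord is Bb-Db-Fb-Ab: a half-diminished seventh chord on Bb.
Bb is scale degree 7 in Cb major, and a half-diminished seventh chord on that degree is written viiø7.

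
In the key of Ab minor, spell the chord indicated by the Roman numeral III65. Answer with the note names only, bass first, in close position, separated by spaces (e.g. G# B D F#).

In Ab minor, the third degree is Cb, and the diatonic chord built there is a major seventh chord.
Stacking thirds from Cb gives Cb-Eb-Gb-Bb.
With the 65 figure the chord is in first inversion; from the bass Eb upward in close position it reads Eb-Gb-Bb-Cb.

Eb Gb Bb Cb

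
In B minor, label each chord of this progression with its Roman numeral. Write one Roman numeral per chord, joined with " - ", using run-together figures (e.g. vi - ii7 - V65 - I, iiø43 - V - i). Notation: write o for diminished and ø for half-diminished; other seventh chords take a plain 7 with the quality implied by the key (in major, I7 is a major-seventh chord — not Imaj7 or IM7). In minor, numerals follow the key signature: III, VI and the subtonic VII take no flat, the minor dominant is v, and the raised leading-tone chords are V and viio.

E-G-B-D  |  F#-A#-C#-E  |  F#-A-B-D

iv7 - V7 - i43

E-G-B-D has root E, degree 4 in B minor, so iv7.
F#-A#-C#-E has root F#, degree 5 in B minor, so V7.
F#-A-B-D has root B, degree 1 in B minor, so i43.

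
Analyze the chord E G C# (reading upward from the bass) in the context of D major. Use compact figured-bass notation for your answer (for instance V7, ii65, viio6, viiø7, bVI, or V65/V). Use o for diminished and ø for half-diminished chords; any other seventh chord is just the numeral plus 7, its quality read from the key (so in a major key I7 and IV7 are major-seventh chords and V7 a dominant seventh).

The pitches C#-E-G form a diminished triad rooted on C#.
In D major, C# is the leading tone; the diatonic diminished triad there is viio.
With E in the bass the chord is in first inversion, so the figured bass is 6.

viio6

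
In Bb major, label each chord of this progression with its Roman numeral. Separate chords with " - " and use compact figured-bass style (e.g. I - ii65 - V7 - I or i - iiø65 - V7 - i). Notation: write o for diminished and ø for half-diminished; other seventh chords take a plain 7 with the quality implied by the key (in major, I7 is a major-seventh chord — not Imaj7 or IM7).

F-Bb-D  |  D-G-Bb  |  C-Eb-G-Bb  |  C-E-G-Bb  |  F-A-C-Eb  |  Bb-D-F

I64 - vi64 - ii7 - V7/V - V7 - I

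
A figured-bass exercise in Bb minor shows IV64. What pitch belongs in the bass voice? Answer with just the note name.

IV in Bb minor has root Eb; the chord is Eb-G-Bb.
The figure 64 means second inversion — the fifth is in the bass.

Bb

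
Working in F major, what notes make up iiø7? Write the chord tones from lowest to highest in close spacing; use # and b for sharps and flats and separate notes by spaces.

iiø7 is the half-diminished supertonic seventh, borrowed from the parallel minor. In F major that root is G.
So the chord is G-Bb-Db-F, a half-diminished seventh chord.

G Bb Db F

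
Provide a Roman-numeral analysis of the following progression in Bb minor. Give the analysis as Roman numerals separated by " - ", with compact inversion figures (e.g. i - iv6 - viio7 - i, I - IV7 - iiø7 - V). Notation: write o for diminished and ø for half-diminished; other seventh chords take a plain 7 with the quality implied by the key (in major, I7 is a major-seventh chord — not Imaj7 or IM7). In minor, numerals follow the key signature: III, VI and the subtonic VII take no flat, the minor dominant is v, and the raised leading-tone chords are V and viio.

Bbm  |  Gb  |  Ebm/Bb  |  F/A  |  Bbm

Bbm: minor triad on Bb = scale degree 1 → i.
Gb has root Gb, degree 6 in Bb minor, so VI.
Ebm/Bb has root Eb, degree 4 in Bb minor, so iv64.
F/A has root F, degree 5 in Bb minor, so V6.
Bbm has root Bb, degree 1 in Bb minor, so i.

i - VI - iv64 - V6 - i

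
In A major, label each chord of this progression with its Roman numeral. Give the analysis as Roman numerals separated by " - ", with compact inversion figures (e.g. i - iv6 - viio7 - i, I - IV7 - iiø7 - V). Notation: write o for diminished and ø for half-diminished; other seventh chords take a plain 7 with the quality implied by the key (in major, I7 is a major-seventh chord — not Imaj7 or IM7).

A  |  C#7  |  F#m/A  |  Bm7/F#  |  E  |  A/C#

A: root A is the tonic; major triad there is I.
C#7: a dominant seventh chord on C#, the applied dominant of vi → V7/vi.
F#m/A has root F#, degree 6 in A major, so vi6.
Bm7/F# has root B, degree 2 in A major, so ii43.
E has root E, degree 5 in A major, so V.
A/C#: root A is the tonic; major triad there is I6.

I - V7/vi - vi6 - ii43 - V - I6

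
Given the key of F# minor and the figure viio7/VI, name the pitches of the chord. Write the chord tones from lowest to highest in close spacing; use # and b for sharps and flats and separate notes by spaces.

C# E G Bb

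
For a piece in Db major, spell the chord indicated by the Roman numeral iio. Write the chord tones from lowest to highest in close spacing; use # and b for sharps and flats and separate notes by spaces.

iio is the diminished supertonic triad, borrowed from the parallel minor. In Db major that root is Eb.
So the chord is Eb-Gb-Bbb.

Eb Gb Bbb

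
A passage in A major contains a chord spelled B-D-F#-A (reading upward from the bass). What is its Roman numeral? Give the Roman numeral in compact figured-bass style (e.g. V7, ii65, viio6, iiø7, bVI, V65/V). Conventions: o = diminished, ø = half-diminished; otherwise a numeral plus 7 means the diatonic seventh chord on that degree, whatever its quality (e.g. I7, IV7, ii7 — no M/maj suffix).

ii7

The pitches B-D-F#-A form a minor seventh chord rooted on B.
B is scale degree 2 in A major, and a minor seventh chord on that degree is written ii7.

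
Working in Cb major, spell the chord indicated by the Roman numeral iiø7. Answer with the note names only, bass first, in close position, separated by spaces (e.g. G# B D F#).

iiø7 is the half-diminished supertonic seventh, borrowed from the parallel minor. In Cb major that root is Db.
So the chord is Db-Fb-Abb-Cb.

Db Fb Abb Cb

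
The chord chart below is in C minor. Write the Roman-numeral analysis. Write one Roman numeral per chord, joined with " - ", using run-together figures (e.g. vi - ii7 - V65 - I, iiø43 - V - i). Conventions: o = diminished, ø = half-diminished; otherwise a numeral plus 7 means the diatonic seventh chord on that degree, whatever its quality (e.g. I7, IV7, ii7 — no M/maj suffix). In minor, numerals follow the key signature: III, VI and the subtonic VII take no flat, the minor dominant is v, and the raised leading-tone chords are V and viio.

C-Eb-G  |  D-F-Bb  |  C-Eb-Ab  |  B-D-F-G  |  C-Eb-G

C-Eb-G has root C, degree 1 in C minor, so i.
D-F-Bb: root Bb is the subtonic; major triad there is VII6.
C-Eb-Ab: root Ab is the submediant; major triad there is VI6.
B-D-F-G: root G is the dominant; dominant seventh chord there is V65.
C-Eb-G: root C is the tonic; minor triad there is i.

i - VII6 - VI6 - V65 - i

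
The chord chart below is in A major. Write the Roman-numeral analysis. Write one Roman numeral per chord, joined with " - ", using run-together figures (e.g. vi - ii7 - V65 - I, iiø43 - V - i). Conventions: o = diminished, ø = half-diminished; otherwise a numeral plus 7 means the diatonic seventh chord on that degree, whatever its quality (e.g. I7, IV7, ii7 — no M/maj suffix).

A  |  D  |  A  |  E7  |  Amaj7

A: root A is the tonic; major triad there is I.
D: major triad on D = scale degree 4 → IV.
A has root A, degree 1 in A major, so I.
E7 has root E, degree 5 in A major, so V7.
Amaj7 has root A, degree 1 in A major, so I7.

I - IV - I - V7 - I7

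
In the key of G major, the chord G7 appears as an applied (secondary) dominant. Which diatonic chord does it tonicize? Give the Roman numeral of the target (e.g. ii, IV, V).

IV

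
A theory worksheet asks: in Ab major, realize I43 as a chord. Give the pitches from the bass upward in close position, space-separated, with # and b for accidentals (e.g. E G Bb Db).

Eb G Ab C

The numeral's case and figure indicate a major seventh chord. In Ab major its root, the first degree, is Ab.
That chord is spelled Ab-C-Eb-G.
The figured bass 43 indicates second inversion, placing the fifth (Eb) in the bass: Eb-G-Ab-C.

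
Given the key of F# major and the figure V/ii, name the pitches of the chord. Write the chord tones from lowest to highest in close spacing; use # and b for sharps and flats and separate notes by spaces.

D# F## A#

The slash means an applied dominant: we want the dominant of ii. In F# major, ii is G# minor, and its dominant is built on D#.
Building a major triad on D# gives D#-F##-A#.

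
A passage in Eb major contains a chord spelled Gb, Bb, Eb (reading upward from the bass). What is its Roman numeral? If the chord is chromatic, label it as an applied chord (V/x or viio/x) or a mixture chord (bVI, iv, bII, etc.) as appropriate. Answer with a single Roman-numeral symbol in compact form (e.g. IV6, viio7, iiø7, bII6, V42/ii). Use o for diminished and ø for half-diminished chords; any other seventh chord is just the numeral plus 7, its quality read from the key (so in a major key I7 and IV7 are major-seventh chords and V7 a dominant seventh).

i6

The pitches Eb-Gb-Bb form a minor triad rooted on Eb.
Eb is the first degree of Eb major. This is the minor tonic, borrowed from the parallel minor.
With Gb in the bass the chord is in first inversion, so the figured bass is 6.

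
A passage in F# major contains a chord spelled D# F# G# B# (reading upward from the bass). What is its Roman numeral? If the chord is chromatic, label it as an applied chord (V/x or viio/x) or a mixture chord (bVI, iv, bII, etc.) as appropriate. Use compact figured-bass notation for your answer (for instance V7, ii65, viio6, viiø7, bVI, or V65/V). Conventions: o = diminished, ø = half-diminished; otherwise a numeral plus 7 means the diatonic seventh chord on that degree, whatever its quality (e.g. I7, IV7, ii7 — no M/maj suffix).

V43/V

Stacked in thirds the chord is G#-B#-D#-F#: a dominant seventh chord on G#.
G# is not a diatonic chord root with this quality in F# major, but it lies a perfect fifth above C# (V), so the chord functions as an applied dominant of V.
With D# in the bass the chord is in second inversion, so the figured bass is 43.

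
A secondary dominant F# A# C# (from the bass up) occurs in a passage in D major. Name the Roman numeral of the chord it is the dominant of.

The chord is a major triad on F#.
A dominant resolves down a perfect fifth: F# → B. In D major, B is scale degree 6, i.e. vi.

vi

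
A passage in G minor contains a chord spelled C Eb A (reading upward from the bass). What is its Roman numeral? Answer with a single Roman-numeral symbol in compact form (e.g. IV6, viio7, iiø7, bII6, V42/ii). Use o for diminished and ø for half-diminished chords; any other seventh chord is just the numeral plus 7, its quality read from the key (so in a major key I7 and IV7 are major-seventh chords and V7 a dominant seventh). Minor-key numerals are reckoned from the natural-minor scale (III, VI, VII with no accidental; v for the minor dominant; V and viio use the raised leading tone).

Stacked in thirds the chord is A-C-Eb: a diminished triad on A.
A is scale degree 2 in G minor, and a diminished triad on that degree is written iio.
With C in the bass the chord is in first inversion, so the figured bass is 6.

iio6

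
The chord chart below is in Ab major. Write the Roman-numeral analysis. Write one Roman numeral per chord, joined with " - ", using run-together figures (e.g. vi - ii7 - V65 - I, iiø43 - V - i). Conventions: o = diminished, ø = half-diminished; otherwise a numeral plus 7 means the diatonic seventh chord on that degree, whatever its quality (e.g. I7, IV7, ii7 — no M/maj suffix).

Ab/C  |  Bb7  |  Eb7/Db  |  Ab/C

I6 - V7/V - V42 - I6

Ab/C: major triad on Ab = scale degree 1 → I6.
Bb7: a dominant seventh chord on Bb, the applied dominant of V → V7/V.
Eb7/Db: root Eb is the dominant; dominant seventh chord there is V42.
Ab/C: root Ab is the tonic; major triad there is I6.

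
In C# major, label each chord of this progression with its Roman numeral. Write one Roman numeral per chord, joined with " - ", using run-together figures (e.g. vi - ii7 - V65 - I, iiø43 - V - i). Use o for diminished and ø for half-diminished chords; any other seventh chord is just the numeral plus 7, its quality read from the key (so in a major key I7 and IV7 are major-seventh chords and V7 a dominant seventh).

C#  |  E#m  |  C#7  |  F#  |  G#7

C# has root C#, degree 1 in C# major, so I.
E#m has root E#, degree 3 in C# major, so iii.
C#7 is the secondary dominant of IV (dominant seventh chord on C#): V7/IV.
F#: major triad on F# = scale degree 4 → IV.
G#7: root G# is the dominant; dominant seventh chord there is V7.

I - iii - V7/IV - IV - V7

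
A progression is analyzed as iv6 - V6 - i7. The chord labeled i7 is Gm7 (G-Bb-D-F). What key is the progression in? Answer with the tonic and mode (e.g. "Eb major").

The anchor chord is a minor seventh chord on G, labeled i7.
If G is scale degree 1 and the mode makes that degree carry a minor seventh chord, the tonic is G and the mode is minor.

G minor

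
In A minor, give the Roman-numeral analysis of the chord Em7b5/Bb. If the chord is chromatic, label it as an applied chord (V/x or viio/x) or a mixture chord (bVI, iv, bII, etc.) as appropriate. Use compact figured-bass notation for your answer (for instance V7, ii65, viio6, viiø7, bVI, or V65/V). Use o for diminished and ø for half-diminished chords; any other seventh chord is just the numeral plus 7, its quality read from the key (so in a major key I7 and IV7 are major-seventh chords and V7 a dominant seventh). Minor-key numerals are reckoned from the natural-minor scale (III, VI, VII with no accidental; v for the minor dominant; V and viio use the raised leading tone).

viiø43/VI

Stacked in thirds the chord is E-G-Bb-D: a half-diminished seventh chord on E.
E sits a half step below F (VI in A minor); a diminished chord there is the applied leading-tone chord of VI.
With Bb in the bass the chord is in second inversion, so the figured bass is 43.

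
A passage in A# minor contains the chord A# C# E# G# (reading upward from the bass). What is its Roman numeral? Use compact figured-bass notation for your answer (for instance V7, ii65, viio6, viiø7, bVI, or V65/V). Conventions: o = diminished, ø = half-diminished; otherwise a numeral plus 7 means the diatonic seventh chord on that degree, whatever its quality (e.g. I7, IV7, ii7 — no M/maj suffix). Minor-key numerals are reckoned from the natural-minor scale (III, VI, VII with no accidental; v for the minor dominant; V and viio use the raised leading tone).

i7

The pitches A#-C#-E#-G# form a minor seventh chord rooted on A#.
In A# minor, A# is the tonic; the diatonic minor seventh chord there is i7.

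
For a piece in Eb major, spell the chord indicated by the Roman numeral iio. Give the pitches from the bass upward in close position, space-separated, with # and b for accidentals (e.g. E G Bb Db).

F Ab Cb

iio is the diminished supertonic triad, borrowed from the parallel minor. In Eb major that root is F.
So the chord is F-Ab-Cb, a diminished triad.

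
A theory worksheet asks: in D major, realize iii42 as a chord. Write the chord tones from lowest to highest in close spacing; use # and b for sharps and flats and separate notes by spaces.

E F# A C#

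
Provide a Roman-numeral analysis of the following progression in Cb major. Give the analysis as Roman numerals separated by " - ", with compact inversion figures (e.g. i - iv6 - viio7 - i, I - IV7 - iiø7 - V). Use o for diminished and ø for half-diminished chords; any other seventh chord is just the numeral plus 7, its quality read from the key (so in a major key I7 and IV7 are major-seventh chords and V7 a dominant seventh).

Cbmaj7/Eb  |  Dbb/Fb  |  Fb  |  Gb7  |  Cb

Cbmaj7/Eb: root Cb is the tonic; major seventh chord there is I65.
Dbb/Fb: major triad on Dbb — chromatic; Dbb is the lowered second degree, so this is the Neapolitan sixth, bII6 (third, Fb, in the bass — hence the 6).
Fb has root Fb, degree 4 in Cb major, so IV.
Gb7: root Gb is the dominant; dominant seventh chord there is V7.
Cb: root Cb is the tonic; major triad there is I.

I65 - bII6 - IV - V7 - I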